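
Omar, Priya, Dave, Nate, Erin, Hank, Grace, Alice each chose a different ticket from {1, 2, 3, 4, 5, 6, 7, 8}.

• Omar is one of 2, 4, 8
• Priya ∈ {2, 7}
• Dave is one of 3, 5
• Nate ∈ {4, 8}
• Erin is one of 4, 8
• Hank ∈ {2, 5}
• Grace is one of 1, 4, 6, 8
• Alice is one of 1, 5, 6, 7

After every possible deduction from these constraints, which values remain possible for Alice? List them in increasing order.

Among the 8 variables, 3 fits only Dave (and all 8 values in {1, 2, 3, 4, 5, 6, 7, 8} must be used), so Dave = 3.
Nate and Erin share exactly the 2 values {4, 8}; by pigeonhole those values go to them, so strike 4, 8 from Omar, Grace.
Omar must be 2 (only option left). So Priya, Hank can't be 2.
Priya has just one choice, so Priya = 7. So Alice can't be 7.
Hank must be 5 (only option left). Strike 5 from Alice.
No further eliminations apply; Alice can still be any of 1, 6.

1, 6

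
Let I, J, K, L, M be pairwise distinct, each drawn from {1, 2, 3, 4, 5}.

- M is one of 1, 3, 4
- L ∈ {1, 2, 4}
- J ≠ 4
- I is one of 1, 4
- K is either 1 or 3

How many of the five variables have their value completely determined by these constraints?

The 5 variables draw from only 5 values {1, 2, 3, 4, 5}, so each is used; only J can be 5, hence J = 5.
Among the 4 still-open variables, 2 fits only L (and all 4 values in {1, 2, 3, 4} must be used), so L = 2.
Determined: J=5, L=2. The other variables each still have more than one consistent value. That makes 2.

2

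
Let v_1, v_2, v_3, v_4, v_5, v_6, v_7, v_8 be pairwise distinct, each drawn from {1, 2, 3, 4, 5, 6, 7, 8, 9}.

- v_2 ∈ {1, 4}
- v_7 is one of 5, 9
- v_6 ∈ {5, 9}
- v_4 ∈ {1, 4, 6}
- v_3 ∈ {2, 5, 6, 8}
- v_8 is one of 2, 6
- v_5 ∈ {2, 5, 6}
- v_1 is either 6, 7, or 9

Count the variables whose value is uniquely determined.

Among the 8 variables, 7 fits only v_1 (and all 8 values in {1, 2, 4, 5, 6, 7, 8, 9} must be used), so v_1 = 7.
The 7 still-open variables draw from only 7 values {1, 2, 4, 5, 6, 8, 9}, so each is used; only v_3 can be 8, hence v_3 = 8.
v_6 and v_7 share exactly the 2 values {5, 9}; by pigeonhole those values go to them, so strike 5, 9 from v_5.
The 2 variables v_5 and v_8 are confined to {2, 6}, which locks those values in; drop them from v_4.
Determined: v_1=7, v_3=8. The other variables each still have more than one consistent value. That makes 2.

2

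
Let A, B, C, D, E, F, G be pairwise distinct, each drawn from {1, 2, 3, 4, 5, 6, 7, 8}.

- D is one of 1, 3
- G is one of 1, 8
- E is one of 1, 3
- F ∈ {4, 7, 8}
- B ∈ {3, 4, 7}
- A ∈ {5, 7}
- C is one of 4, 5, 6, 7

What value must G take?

8

The 7 variables together cover exactly {1, 3, 4, 5, 6, 7, 8} — 7 values for 7 variables — and 6 appears only in C's list, so C = 6.
The 6 still-open variables together cover exactly {1, 3, 4, 5, 7, 8} — 6 values for 6 variables — and 5 appears only in A's list, so A = 5.
D and E between them cover only {1, 3} — a naked pair. Remove those values from B, G.
So G = 8.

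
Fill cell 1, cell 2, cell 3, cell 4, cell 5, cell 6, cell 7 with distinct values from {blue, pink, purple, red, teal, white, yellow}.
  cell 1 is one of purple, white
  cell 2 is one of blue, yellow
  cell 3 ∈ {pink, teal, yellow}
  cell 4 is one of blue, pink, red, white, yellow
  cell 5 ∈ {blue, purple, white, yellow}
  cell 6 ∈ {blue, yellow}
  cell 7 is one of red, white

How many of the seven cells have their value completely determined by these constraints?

The 7 variables draw from only 7 values {blue, pink, purple, red, teal, white, yellow}, so each is used; only cell 3 can be teal, hence cell 3 = teal.
Among the 6 still-open variables, pink fits only cell 4 (and all 6 values in {blue, pink, purple, red, white, yellow} must be used), so cell 4 = pink.
Among the 5 still-open variables, red fits only cell 7 (and all 5 values in {blue, purple, red, white, yellow} must be used), so cell 7 = red.
cell 2 and cell 6 share exactly the 2 values {blue, yellow}; by pigeonhole those values go to them, so strike blue, yellow from cell 5.
Determined: cell 3=teal, cell 4=pink, cell 7=red. The other cells each still have more than one consistent value. That makes 3.

3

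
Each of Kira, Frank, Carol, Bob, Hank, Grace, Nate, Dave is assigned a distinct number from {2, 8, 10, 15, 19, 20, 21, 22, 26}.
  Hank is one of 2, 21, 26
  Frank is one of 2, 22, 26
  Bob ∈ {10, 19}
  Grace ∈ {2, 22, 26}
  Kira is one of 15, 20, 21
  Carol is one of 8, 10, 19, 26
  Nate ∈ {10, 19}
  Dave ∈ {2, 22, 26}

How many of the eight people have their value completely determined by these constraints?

Bob and Nate share exactly the 2 values {10, 19}; by pigeonhole those values go to them, so strike 10, 19 from Carol.
Frank, Grace, Dave share exactly the 3 values {2, 22, 26}; by pigeonhole those values go to them, so strike 2, 22, 26 from Carol, Hank.
Carol has just one choice, so Carol = 8.
Hank's domain is down to {21}, so Hank = 21. So Kira can't be 21.
Determined: Carol=8, Hank=21. The other people each still have more than one consistent value. That makes 2.

2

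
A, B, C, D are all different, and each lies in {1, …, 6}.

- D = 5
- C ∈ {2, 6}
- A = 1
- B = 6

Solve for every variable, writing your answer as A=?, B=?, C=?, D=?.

A=1, B=6, C=2, D=5

A has just one choice, so A = 1.
B has just one choice, so B = 6. Remove 6 from C.
C's domain is down to {2}, so C = 2.
D must be 5 (only option left).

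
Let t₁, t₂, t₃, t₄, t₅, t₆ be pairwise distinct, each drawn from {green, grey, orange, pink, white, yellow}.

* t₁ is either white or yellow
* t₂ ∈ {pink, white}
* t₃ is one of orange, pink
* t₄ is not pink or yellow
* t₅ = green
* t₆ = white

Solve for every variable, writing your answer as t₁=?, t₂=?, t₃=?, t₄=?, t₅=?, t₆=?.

t₁=yellow, t₂=pink, t₃=orange, t₄=grey, t₅=green, t₆=white

t₅'s domain is down to {green}, so t₅ = green. Strike green from t₄.
That leaves t₆ = white. Eliminate white elsewhere: t₁, t₂, t₄.
t₁'s domain is down to {yellow}, so t₁ = yellow.
t₂ has just one choice, so t₂ = pink. So t₃ can't be pink.
t₃ must be orange (only option left). Strike orange from t₄.
t₄ must be grey (only option left).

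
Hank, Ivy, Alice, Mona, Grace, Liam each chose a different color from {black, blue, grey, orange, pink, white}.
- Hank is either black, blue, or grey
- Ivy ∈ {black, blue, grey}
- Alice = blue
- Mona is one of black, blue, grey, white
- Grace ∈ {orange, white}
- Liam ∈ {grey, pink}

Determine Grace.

Alice must be blue (only option left). Eliminate blue elsewhere: Hank, Ivy, Mona.
The 5 still-open variables draw from only 5 values {black, grey, orange, pink, white}, so each is used; only Grace can be orange, hence Grace = orange.

orange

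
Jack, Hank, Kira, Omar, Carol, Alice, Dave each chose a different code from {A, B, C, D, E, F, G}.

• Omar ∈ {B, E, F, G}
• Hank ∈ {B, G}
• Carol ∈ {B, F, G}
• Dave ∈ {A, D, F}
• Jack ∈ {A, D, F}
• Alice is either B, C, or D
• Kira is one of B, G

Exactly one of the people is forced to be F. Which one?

Among the 7 variables, C fits only Alice (and all 7 values in {A, B, C, D, E, F, G} must be used), so Alice = C.
The 6 still-open variables together cover exactly {A, B, D, E, F, G} — 6 values for 6 variables — and E appears only in Omar's list, so Omar = E.
Hank and Kira between them cover only {B, G} — a naked pair. Remove those values from Carol.
So F goes to Carol.

Carol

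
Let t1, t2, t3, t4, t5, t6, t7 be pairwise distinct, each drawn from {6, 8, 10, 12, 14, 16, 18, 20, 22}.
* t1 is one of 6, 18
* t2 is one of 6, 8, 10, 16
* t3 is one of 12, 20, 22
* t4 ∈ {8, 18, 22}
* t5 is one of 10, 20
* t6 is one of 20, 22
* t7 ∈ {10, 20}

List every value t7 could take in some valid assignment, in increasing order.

10, 20

t5 and t7 share exactly the 2 values {10, 20}; by pigeonhole those values go to them, so strike 10, 20 from t2, t3, t6.
t6 has just one choice, so t6 = 22. Remove 22 from t3, t4.
t3 has just one choice, so t3 = 12.
No further eliminations apply; t7 can still be any of 10, 20.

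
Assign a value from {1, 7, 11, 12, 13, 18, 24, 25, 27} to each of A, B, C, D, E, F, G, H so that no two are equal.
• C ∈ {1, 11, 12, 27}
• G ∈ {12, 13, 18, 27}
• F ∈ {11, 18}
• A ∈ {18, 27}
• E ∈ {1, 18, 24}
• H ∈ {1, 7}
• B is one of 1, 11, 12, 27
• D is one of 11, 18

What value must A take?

27

The 8 variables together cover exactly {1, 7, 11, 12, 13, 18, 24, 27} — 8 values for 8 variables — and 7 appears only in H's list, so H = 7.
Among the 7 still-open variables, 13 fits only G (and all 7 values in {1, 11, 12, 13, 18, 24, 27} must be used), so G = 13.
Among the 6 still-open variables, 24 fits only E (and all 6 values in {1, 11, 12, 18, 24, 27} must be used), so E = 24.
D and F share exactly the 2 values {11, 18}; by pigeonhole those values go to them, so strike 11, 18 from A, B, C.
So A = 27.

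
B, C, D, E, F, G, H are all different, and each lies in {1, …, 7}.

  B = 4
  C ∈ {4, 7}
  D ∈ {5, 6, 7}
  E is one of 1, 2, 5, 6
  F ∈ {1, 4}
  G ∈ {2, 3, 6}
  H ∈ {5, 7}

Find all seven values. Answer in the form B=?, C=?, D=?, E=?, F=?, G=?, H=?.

B=4, C=7, D=6, E=2, F=1, G=3, H=5

B has just one choice, so B = 4. Eliminate 4 elsewhere: C, F.
That leaves C = 7. So D, H can't be 7.
F must be 1 (only option left). Remove 1 from E.
That leaves H = 5. Strike 5 from D, E.
D must be 6 (only option left). So E, G can't be 6.
E must be 2 (only option left). So G can't be 2.
G's domain is down to {3}, so G = 3.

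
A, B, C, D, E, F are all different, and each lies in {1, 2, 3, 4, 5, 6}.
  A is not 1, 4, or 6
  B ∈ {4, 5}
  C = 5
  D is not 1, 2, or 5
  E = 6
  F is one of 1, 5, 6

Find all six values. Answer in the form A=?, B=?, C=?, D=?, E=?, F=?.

A=2, B=4, C=5, D=3, E=6, F=1

C must be 5 (only option left). Remove 5 from A, B, F.
E's domain is down to {6}, so E = 6. So D, F can't be 6.
F has just one choice, so F = 1.
B has just one choice, so B = 4. Strike 4 from D.
D's domain is down to {3}, so D = 3. So A can't be 3.
A must be 2 (only option left).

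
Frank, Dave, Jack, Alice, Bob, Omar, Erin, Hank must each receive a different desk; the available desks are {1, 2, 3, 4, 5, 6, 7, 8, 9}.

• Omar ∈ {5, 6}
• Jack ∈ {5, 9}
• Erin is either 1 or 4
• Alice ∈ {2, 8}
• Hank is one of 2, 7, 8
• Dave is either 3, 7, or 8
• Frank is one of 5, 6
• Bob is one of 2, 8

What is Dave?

3

The 2 variables Frank and Omar are confined to {5, 6}, which locks those values in; drop them from Jack.
Jack must be 9 (only option left).
The 2 variables Alice and Bob are confined to {2, 8}, which locks those values in; drop them from Dave, Hank.
Hank's domain is down to {7}, so Hank = 7. Eliminate 7 elsewhere: Dave.
So Dave = 3.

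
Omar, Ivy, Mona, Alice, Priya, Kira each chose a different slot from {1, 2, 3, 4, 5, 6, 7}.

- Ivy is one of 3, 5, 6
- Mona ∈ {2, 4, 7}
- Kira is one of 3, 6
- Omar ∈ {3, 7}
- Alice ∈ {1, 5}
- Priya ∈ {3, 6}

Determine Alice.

The 2 variables Priya and Kira are confined to {3, 6}, which locks those values in; drop them from Omar, Ivy.
Omar has just one choice, so Omar = 7. Strike 7 from Mona.
Ivy must be 5 (only option left). Remove 5 from Alice.
So Alice = 1.

1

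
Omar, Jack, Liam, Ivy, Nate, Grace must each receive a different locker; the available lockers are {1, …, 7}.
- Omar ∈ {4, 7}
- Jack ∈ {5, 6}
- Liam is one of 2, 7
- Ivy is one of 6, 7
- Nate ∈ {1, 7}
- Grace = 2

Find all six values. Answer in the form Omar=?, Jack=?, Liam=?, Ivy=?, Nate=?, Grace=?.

Omar=4, Jack=5, Liam=7, Ivy=6, Nate=1, Grace=2

Grace must be 2 (only option left). Strike 2 from Liam.
Liam must be 7 (only option left). Eliminate 7 elsewhere: Omar, Ivy, Nate.
Ivy must be 6 (only option left). Remove 6 from Jack.
That leaves Nate = 1.
Omar's domain is down to {4}, so Omar = 4.
Jack's domain is down to {5}, so Jack = 5.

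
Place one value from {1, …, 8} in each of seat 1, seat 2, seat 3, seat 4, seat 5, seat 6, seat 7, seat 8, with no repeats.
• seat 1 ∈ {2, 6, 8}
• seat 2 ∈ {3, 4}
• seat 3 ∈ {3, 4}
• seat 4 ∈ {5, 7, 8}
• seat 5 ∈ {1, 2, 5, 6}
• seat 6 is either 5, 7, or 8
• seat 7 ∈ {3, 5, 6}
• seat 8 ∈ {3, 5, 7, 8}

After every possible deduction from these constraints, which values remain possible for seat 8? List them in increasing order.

The 8 variables together cover exactly {1, 2, 3, 4, 5, 6, 7, 8} — 8 values for 8 variables — and 1 appears only in seat 5's list, so seat 5 = 1.
Among the 7 still-open variables, 2 fits only seat 1 (and all 7 values in {2, 3, 4, 5, 6, 7, 8} must be used), so seat 1 = 2.
The 6 still-open variables draw from only 6 values {3, 4, 5, 6, 7, 8}, so each is used; only seat 7 can be 6, hence seat 7 = 6.
seat 2 and seat 3 share exactly the 2 values {3, 4}; by pigeonhole those values go to them, so strike 3, 4 from seat 8.
No further eliminations apply; seat 8 can still be any of 5, 7, 8.

5, 7, 8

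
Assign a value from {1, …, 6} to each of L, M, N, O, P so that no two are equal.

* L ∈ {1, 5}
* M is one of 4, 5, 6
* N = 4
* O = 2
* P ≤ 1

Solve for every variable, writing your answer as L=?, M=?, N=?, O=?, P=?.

N must be 4 (only option left). Remove 4 from M.
O's domain is down to {2}, so O = 2.
That leaves P = 1. So L can't be 1.
L's domain is down to {5}, so L = 5. So M can't be 5.
M has just one choice, so M = 6.

L=5, M=6, N=4, O=2, P=1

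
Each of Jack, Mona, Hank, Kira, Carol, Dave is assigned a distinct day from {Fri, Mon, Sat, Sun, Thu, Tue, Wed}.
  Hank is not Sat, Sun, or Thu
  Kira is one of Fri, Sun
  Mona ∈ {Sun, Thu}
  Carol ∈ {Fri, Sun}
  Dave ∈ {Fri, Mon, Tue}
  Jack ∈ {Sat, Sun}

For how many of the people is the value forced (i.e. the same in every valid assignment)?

2

The 2 variables Kira and Carol are confined to {Fri, Sun}, which locks those values in; drop them from Jack, Mona, Hank, Dave.
Jack's domain is down to {Sat}, so Jack = Sat.
Mona has just one choice, so Mona = Thu.
Determined: Jack=Sat, Mona=Thu. The other people each still have more than one consistent value. That makes 2.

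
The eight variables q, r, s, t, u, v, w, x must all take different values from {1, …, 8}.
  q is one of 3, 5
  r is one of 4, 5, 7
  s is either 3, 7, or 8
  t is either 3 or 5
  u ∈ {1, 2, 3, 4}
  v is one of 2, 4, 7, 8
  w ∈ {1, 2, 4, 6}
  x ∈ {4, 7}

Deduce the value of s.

The 8 variables draw from only 8 values {1, 2, 3, 4, 5, 6, 7, 8}, so each is used; only w can be 6, hence w = 6.
The 7 still-open variables draw from only 7 values {1, 2, 3, 4, 5, 7, 8}, so each is used; only u can be 1, hence u = 1.
The 6 still-open variables draw from only 6 values {2, 3, 4, 5, 7, 8}, so each is used; only v can be 2, hence v = 2.
The 5 still-open variables together cover exactly {3, 4, 5, 7, 8} — 5 values for 5 variables — and 8 appears only in s's list, so s = 8.

8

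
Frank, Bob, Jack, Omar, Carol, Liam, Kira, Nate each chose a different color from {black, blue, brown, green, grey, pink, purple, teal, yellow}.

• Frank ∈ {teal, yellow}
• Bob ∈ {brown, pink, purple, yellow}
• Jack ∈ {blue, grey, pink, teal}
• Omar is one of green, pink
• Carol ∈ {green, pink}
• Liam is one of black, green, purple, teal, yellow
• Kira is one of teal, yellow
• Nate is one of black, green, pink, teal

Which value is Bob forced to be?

The 2 variables Frank and Kira are confined to {teal, yellow}, which locks those values in; drop them from Bob, Jack, Liam, Nate.
Omar and Carol between them cover only {green, pink} — a naked pair. Remove those values from Bob, Jack, Liam, Nate.
Nate's domain is down to {black}, so Nate = black. Strike black from Liam.
Liam's domain is down to {purple}, so Liam = purple. So Bob can't be purple.
So Bob = brown.

brown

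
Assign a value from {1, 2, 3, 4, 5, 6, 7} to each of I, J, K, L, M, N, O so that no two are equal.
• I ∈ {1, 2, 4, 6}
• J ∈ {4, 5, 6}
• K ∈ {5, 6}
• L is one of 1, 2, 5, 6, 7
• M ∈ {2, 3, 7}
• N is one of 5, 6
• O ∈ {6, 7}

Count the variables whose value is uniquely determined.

3

The 7 variables draw from only 7 values {1, 2, 3, 4, 5, 6, 7}, so each is used; only M can be 3, hence M = 3.
K and N share exactly the 2 values {5, 6}; by pigeonhole those values go to them, so strike 5, 6 from I, J, L, O.
J must be 4 (only option left). Eliminate 4 elsewhere: I.
That leaves O = 7. Strike 7 from L.
Determined: J=4, M=3, O=7. The other variables each still have more than one consistent value. That makes 3.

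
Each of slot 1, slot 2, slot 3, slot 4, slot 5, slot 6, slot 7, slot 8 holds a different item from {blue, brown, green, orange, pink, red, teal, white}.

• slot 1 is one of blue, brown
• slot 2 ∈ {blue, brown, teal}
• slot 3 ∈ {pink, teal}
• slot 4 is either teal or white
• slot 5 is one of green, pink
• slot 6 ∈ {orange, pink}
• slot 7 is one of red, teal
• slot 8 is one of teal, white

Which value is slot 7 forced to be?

The 8 variables draw from only 8 values {blue, brown, green, orange, pink, red, teal, white}, so each is used; only slot 5 can be green, hence slot 5 = green.
The 7 still-open variables draw from only 7 values {blue, brown, orange, pink, red, teal, white}, so each is used; only slot 6 can be orange, hence slot 6 = orange.
The 6 still-open variables draw from only 6 values {blue, brown, pink, red, teal, white}, so each is used; only slot 3 can be pink, hence slot 3 = pink.
The 5 still-open variables draw from only 5 values {blue, brown, red, teal, white}, so each is used; only slot 7 can be red, hence slot 7 = red.

red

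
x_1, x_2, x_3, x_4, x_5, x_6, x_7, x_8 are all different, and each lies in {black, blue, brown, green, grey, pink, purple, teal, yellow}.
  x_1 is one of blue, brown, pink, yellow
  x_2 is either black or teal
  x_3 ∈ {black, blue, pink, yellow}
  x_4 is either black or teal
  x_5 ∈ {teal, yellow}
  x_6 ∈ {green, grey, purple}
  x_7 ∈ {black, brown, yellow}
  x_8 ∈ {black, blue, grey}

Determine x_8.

x_2 and x_4 between them cover only {black, teal} — a naked pair. Remove those values from x_3, x_5, x_7, x_8.
x_5's domain is down to {yellow}, so x_5 = yellow. Remove yellow from x_1, x_3, x_7.
x_7 has just one choice, so x_7 = brown. Strike brown from x_1.
The 2 variables x_1 and x_3 are confined to {blue, pink}, which locks those values in; drop them from x_8.
So x_8 = grey.

grey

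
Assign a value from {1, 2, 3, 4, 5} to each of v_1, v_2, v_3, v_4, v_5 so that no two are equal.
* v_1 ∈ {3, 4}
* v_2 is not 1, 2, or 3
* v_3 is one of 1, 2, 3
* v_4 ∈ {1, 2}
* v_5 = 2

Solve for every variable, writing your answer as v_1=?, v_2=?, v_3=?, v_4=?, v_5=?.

v_5 has just one choice, so v_5 = 2. So v_3, v_4 can't be 2.
v_4 must be 1 (only option left). Eliminate 1 elsewhere: v_3.
v_3 has just one choice, so v_3 = 3. Eliminate 3 elsewhere: v_1.
v_1 must be 4 (only option left). Eliminate 4 elsewhere: v_2.
v_2 must be 5 (only option left).

v_1=4, v_2=5, v_3=3, v_4=1, v_5=2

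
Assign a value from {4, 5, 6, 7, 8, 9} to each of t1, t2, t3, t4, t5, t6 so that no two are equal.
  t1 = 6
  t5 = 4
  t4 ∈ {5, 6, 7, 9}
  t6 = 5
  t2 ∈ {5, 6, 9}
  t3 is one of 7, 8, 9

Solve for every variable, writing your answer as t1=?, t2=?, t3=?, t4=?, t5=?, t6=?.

t1=6, t2=9, t3=8, t4=7, t5=4, t6=5

t1 must be 6 (only option left). Eliminate 6 elsewhere: t2, t4.
t5 must be 4 (only option left).
That leaves t6 = 5. Eliminate 5 elsewhere: t2, t4.
t2's domain is down to {9}, so t2 = 9. So t3, t4 can't be 9.
That leaves t4 = 7. Strike 7 from t3.
t3's domain is down to {8}, so t3 = 8.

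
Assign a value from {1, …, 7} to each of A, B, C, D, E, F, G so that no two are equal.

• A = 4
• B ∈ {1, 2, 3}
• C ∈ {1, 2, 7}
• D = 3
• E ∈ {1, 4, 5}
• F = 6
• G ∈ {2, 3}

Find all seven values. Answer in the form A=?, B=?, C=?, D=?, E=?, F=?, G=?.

A has just one choice, so A = 4. So E can't be 4.
D's domain is down to {3}, so D = 3. So B, G can't be 3.
F's domain is down to {6}, so F = 6.
G has just one choice, so G = 2. So B, C can't be 2.
B's domain is down to {1}, so B = 1. So C, E can't be 1.
C has just one choice, so C = 7.
E must be 5 (only option left).

A=4, B=1, C=7, D=3, E=5, F=6, G=2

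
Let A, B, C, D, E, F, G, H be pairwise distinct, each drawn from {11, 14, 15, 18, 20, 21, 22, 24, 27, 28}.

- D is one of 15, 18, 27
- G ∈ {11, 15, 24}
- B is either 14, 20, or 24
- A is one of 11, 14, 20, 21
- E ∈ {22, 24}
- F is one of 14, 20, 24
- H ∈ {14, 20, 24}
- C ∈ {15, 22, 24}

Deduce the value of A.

The 3 variables B, F, H are confined to {14, 20, 24}, which locks those values in; drop them from A, C, E, G.
E has just one choice, so E = 22. So C can't be 22.
That leaves C = 15. Strike 15 from D, G.
G must be 11 (only option left). Eliminate 11 elsewhere: A.
So A = 21.

21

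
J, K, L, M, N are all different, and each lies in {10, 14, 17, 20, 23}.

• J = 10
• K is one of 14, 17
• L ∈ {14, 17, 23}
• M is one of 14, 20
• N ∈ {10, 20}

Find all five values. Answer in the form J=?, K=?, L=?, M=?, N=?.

J=10, K=17, L=23, M=14, N=20

J's domain is down to {10}, so J = 10. So N can't be 10.
N has just one choice, so N = 20. Remove 20 from M.
M's domain is down to {14}, so M = 14. Strike 14 from K, L.
K has just one choice, so K = 17. Eliminate 17 elsewhere: L.
L must be 23 (only option left).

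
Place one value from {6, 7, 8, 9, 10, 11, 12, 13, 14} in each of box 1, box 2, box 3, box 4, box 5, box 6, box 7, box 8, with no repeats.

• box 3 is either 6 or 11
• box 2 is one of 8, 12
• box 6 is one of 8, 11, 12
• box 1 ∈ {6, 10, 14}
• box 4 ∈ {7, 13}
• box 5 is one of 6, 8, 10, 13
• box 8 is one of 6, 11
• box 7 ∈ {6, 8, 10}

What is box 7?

The 8 variables together cover exactly {6, 7, 8, 10, 11, 12, 13, 14} — 8 values for 8 variables — and 7 appears only in box 4's list, so box 4 = 7.
Among the 7 still-open variables, 13 fits only box 5 (and all 7 values in {6, 8, 10, 11, 12, 13, 14} must be used), so box 5 = 13.
The 6 still-open variables draw from only 6 values {6, 8, 10, 11, 12, 14}, so each is used; only box 1 can be 14, hence box 1 = 14.
Among the 5 still-open variables, 10 fits only box 7 (and all 5 values in {6, 8, 10, 11, 12} must be used), so box 7 = 10.

10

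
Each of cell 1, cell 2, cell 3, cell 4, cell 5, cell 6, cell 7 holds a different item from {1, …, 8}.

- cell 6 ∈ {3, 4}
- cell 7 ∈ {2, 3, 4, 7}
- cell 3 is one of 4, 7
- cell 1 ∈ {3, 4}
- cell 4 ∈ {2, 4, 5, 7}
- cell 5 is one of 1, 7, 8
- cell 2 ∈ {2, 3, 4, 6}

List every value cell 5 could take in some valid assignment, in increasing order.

1, 8

cell 1 and cell 6 share exactly the 2 values {3, 4}; by pigeonhole those values go to them, so strike 3, 4 from cell 2, cell 3, cell 4, cell 7.
That leaves cell 3 = 7. Strike 7 from cell 4, cell 5, cell 7.
cell 7 has just one choice, so cell 7 = 2. Remove 2 from cell 2, cell 4.
cell 2's domain is down to {6}, so cell 2 = 6.
cell 4 must be 5 (only option left).
No further eliminations apply; cell 5 can still be any of 1, 8.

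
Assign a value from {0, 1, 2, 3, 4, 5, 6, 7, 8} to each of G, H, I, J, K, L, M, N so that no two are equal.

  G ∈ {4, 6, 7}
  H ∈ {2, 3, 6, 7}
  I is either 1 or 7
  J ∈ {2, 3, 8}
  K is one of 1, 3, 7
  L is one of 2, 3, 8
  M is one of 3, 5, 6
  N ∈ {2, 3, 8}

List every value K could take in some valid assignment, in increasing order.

The 8 variables together cover exactly {1, 2, 3, 4, 5, 6, 7, 8} — 8 values for 8 variables — and 4 appears only in G's list, so G = 4.
The 7 still-open variables together cover exactly {1, 2, 3, 5, 6, 7, 8} — 7 values for 7 variables — and 5 appears only in M's list, so M = 5.
The 6 still-open variables together cover exactly {1, 2, 3, 6, 7, 8} — 6 values for 6 variables — and 6 appears only in H's list, so H = 6.
J, L, N between them cover only {2, 3, 8} — a naked triple. Remove those values from K.
No further eliminations apply; K can still be any of 1, 7.

1, 7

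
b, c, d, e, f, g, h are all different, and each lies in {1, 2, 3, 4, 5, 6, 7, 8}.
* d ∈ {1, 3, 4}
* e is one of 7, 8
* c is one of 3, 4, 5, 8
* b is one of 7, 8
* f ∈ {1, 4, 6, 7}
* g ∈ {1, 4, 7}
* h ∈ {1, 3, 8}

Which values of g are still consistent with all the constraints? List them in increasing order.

The 7 variables together cover exactly {1, 3, 4, 5, 6, 7, 8} — 7 values for 7 variables — and 5 appears only in c's list, so c = 5.
The 6 still-open variables draw from only 6 values {1, 3, 4, 6, 7, 8}, so each is used; only f can be 6, hence f = 6.
The 2 variables b and e are confined to {7, 8}, which locks those values in; drop them from g, h.
No further eliminations apply; g can still be any of 1, 4.

1, 4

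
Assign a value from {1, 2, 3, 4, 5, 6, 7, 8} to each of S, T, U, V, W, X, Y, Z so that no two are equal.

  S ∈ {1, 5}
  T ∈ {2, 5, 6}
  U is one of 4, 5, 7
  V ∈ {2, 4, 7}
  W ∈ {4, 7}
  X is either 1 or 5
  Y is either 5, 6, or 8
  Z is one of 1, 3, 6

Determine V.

2

The 8 variables draw from only 8 values {1, 2, 3, 4, 5, 6, 7, 8}, so each is used; only Z can be 3, hence Z = 3.
The 7 still-open variables draw from only 7 values {1, 2, 4, 5, 6, 7, 8}, so each is used; only Y can be 8, hence Y = 8.
The 6 still-open variables together cover exactly {1, 2, 4, 5, 6, 7} — 6 values for 6 variables — and 6 appears only in T's list, so T = 6.
Among the 5 still-open variables, 2 fits only V (and all 5 values in {1, 2, 4, 5, 7} must be used), so V = 2.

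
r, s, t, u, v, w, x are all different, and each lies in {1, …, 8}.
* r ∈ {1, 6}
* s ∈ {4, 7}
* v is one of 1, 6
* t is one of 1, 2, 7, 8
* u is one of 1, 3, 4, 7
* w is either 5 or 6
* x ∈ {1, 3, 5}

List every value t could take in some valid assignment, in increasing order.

2, 8

r and v share exactly the 2 values {1, 6}; by pigeonhole those values go to them, so strike 1, 6 from t, u, w, x.
w has just one choice, so w = 5. Strike 5 from x.
That leaves x = 3. Eliminate 3 elsewhere: u.
The 2 variables s and u are confined to {4, 7}, which locks those values in; drop them from t.
No further eliminations apply; t can still be any of 2, 8.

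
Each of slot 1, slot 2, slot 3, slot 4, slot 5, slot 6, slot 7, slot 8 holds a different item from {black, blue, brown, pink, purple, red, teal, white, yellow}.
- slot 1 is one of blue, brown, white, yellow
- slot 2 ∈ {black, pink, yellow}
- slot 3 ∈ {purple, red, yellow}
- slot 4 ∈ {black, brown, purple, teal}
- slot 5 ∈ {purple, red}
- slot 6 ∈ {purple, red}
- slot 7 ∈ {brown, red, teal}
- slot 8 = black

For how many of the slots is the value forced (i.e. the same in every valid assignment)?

3

slot 8 must be black (only option left). So slot 2, slot 4 can't be black.
slot 5 and slot 6 share exactly the 2 values {purple, red}; by pigeonhole those values go to them, so strike purple, red from slot 3, slot 4, slot 7.
slot 3 has just one choice, so slot 3 = yellow. Strike yellow from slot 1, slot 2.
slot 2 must be pink (only option left).
slot 4 and slot 7 share exactly the 2 values {brown, teal}; by pigeonhole those values go to them, so strike brown, teal from slot 1.
Determined: slot 2=pink, slot 3=yellow, slot 8=black. The other slots each still have more than one consistent value. That makes 3.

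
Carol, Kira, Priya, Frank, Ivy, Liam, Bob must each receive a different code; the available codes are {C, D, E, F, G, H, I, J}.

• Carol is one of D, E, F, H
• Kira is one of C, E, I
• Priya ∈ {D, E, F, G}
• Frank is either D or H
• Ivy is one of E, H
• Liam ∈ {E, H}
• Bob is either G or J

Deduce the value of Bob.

J

Ivy and Liam share exactly the 2 values {E, H}; by pigeonhole those values go to them, so strike E, H from Carol, Kira, Priya, Frank.
That leaves Frank = D. Remove D from Carol, Priya.
Carol has just one choice, so Carol = F. Strike F from Priya.
That leaves Priya = G. Remove G from Bob.
So Bob = J.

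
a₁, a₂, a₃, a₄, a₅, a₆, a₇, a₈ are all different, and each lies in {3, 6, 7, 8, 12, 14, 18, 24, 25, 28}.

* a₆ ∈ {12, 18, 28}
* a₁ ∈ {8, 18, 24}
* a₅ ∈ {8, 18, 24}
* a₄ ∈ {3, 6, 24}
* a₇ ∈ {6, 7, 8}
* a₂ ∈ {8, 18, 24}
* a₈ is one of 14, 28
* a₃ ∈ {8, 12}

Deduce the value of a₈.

14

a₁, a₂, a₅ share exactly the 3 values {8, 18, 24}; by pigeonhole those values go to them, so strike 8, 18, 24 from a₃, a₄, a₆, a₇.
That leaves a₃ = 12. Remove 12 from a₆.
a₆'s domain is down to {28}, so a₆ = 28. Eliminate 28 elsewhere: a₈.
So a₈ = 14.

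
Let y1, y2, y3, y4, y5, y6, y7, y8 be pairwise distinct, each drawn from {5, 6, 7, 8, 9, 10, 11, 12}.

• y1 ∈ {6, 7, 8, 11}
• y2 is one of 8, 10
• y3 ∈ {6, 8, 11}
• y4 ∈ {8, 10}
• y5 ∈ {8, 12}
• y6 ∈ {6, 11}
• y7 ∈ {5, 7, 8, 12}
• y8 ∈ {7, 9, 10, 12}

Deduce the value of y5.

12

The 8 variables together cover exactly {5, 6, 7, 8, 9, 10, 11, 12} — 8 values for 8 variables — and 5 appears only in y7's list, so y7 = 5.
Among the 7 still-open variables, 9 fits only y8 (and all 7 values in {6, 7, 8, 9, 10, 11, 12} must be used), so y8 = 9.
Among the 6 still-open variables, 7 fits only y1 (and all 6 values in {6, 7, 8, 10, 11, 12} must be used), so y1 = 7.
The 5 still-open variables together cover exactly {6, 8, 10, 11, 12} — 5 values for 5 variables — and 12 appears only in y5's list, so y5 = 12.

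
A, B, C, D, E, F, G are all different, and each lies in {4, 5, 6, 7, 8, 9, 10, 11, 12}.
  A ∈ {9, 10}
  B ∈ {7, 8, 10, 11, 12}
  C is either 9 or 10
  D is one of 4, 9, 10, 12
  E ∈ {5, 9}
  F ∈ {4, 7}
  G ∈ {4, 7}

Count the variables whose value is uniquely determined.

2

A and C between them cover only {9, 10} — a naked pair. Remove those values from B, D, E.
E's domain is down to {5}, so E = 5.
F and G between them cover only {4, 7} — a naked pair. Remove those values from B, D.
That leaves D = 12. So B can't be 12.
Determined: D=12, E=5. The other variables each still have more than one consistent value. That makes 2.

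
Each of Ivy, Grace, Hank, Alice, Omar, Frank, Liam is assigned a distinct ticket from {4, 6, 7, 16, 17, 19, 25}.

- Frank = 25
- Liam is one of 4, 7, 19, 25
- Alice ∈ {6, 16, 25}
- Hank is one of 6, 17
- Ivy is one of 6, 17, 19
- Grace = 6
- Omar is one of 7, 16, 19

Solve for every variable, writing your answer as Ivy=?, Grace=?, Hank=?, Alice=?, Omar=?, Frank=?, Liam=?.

Ivy=19, Grace=6, Hank=17, Alice=16, Omar=7, Frank=25, Liam=4

Grace must be 6 (only option left). Eliminate 6 elsewhere: Ivy, Hank, Alice.
That leaves Hank = 17. Eliminate 17 elsewhere: Ivy.
Frank must be 25 (only option left). Eliminate 25 elsewhere: Alice, Liam.
Ivy must be 19 (only option left). Remove 19 from Omar, Liam.
That leaves Alice = 16. Strike 16 from Omar.
Omar has just one choice, so Omar = 7. So Liam can't be 7.
Liam has just one choice, so Liam = 4.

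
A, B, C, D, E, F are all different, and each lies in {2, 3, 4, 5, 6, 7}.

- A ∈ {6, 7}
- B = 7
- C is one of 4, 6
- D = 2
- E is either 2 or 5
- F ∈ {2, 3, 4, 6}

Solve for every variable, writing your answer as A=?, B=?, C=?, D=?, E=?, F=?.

A=6, B=7, C=4, D=2, E=5, F=3

B must be 7 (only option left). Eliminate 7 elsewhere: A.
That leaves D = 2. Strike 2 from E, F.
E must be 5 (only option left).
That leaves A = 6. So C, F can't be 6.
C has just one choice, so C = 4. Eliminate 4 elsewhere: F.
That leaves F = 3.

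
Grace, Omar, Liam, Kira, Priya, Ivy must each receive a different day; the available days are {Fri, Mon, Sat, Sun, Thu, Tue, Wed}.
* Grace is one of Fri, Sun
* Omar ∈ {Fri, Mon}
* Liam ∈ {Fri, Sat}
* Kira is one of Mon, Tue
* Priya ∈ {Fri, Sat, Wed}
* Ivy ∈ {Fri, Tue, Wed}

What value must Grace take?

Sun

The 6 variables together cover exactly {Fri, Mon, Sat, Sun, Tue, Wed} — 6 values for 6 variables — and Sun appears only in Grace's list, so Grace = Sun.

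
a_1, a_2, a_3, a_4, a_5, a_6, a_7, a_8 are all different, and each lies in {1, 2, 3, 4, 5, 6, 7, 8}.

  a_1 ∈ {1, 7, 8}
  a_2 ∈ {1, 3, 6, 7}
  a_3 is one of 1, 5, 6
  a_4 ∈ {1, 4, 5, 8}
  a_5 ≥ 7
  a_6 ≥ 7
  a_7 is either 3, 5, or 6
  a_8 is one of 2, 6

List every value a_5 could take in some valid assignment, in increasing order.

The 8 variables together cover exactly {1, 2, 3, 4, 5, 6, 7, 8} — 8 values for 8 variables — and 2 appears only in a_8's list, so a_8 = 2.
Among the 7 still-open variables, 4 fits only a_4 (and all 7 values in {1, 3, 4, 5, 6, 7, 8} must be used), so a_4 = 4.
a_5 and a_6 between them cover only {7, 8} — a naked pair. Remove those values from a_1, a_2.
a_1's domain is down to {1}, so a_1 = 1. So a_2, a_3 can't be 1.
No further eliminations apply; a_5 can still be any of 7, 8.

7, 8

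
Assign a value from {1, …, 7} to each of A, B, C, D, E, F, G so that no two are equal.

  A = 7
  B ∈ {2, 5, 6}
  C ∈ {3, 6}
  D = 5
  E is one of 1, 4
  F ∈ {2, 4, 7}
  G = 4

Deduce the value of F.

2

A has just one choice, so A = 7. Strike 7 from F.
That leaves D = 5. Eliminate 5 elsewhere: B.
G must be 4 (only option left). So E, F can't be 4.
So F = 2.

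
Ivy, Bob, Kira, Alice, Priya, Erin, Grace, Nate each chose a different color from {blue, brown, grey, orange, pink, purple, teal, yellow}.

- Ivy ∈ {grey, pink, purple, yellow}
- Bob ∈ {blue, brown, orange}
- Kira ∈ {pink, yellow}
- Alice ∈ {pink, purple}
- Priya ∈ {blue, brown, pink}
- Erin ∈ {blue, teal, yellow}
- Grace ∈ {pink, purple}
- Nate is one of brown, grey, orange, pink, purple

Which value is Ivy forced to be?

grey

The 8 variables together cover exactly {blue, brown, grey, orange, pink, purple, teal, yellow} — 8 values for 8 variables — and teal appears only in Erin's list, so Erin = teal.
Alice and Grace between them cover only {pink, purple} — a naked pair. Remove those values from Ivy, Kira, Priya, Nate.
Kira's domain is down to {yellow}, so Kira = yellow. Remove yellow from Ivy.
So Ivy = grey.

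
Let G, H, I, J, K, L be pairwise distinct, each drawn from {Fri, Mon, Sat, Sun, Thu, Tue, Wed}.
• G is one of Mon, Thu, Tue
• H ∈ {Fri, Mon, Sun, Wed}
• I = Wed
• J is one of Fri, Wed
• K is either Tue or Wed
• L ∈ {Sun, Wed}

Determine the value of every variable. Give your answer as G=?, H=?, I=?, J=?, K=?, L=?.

I's domain is down to {Wed}, so I = Wed. Remove Wed from H, J, K, L.
That leaves J = Fri. Remove Fri from H.
K's domain is down to {Tue}, so K = Tue. Remove Tue from G.
L has just one choice, so L = Sun. So H can't be Sun.
That leaves H = Mon. Eliminate Mon elsewhere: G.
That leaves G = Thu.

G=Thu, H=Mon, I=Wed, J=Fri, K=Tue, L=Sun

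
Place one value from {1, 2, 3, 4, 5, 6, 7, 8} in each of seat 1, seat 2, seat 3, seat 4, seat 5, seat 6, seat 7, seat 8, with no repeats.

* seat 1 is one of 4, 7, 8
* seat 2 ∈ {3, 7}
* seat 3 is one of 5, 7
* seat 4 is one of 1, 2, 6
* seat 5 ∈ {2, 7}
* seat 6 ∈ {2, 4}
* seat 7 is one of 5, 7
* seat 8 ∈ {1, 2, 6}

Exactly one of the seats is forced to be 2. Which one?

seat 5

Among the 8 variables, 3 fits only seat 2 (and all 8 values in {1, 2, 3, 4, 5, 6, 7, 8} must be used), so seat 2 = 3.
The 7 still-open variables together cover exactly {1, 2, 4, 5, 6, 7, 8} — 7 values for 7 variables — and 8 appears only in seat 1's list, so seat 1 = 8.
The 6 still-open variables draw from only 6 values {1, 2, 4, 5, 6, 7}, so each is used; only seat 6 can be 4, hence seat 6 = 4.
The 2 variables seat 3 and seat 7 are confined to {5, 7}, which locks those values in; drop them from seat 5.
So 2 goes to seat 5.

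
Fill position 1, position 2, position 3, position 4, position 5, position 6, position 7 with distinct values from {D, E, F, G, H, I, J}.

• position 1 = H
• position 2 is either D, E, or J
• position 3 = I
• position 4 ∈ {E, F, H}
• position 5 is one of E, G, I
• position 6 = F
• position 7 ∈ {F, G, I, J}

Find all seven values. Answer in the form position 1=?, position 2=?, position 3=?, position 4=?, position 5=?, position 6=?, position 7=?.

position 1=H, position 2=D, position 3=I, position 4=E, position 5=G, position 6=F, position 7=J

position 1 must be H (only option left). Strike H from position 4.
position 3 has just one choice, so position 3 = I. Remove I from position 5, position 7.
That leaves position 6 = F. Strike F from position 4, position 7.
position 4's domain is down to {E}, so position 4 = E. So position 2, position 5 can't be E.
That leaves position 5 = G. Remove G from position 7.
position 7 must be J (only option left). Strike J from position 2.
position 2 must be D (only option left).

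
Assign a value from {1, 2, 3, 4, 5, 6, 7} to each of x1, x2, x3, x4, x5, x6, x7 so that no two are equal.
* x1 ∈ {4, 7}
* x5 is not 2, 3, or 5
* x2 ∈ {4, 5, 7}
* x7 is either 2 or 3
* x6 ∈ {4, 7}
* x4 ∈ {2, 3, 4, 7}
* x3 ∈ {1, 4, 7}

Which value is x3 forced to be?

1

The 7 variables draw from only 7 values {1, 2, 3, 4, 5, 6, 7}, so each is used; only x2 can be 5, hence x2 = 5.
The 6 still-open variables together cover exactly {1, 2, 3, 4, 6, 7} — 6 values for 6 variables — and 6 appears only in x5's list, so x5 = 6.
The 5 still-open variables together cover exactly {1, 2, 3, 4, 7} — 5 values for 5 variables — and 1 appears only in x3's list, so x3 = 1.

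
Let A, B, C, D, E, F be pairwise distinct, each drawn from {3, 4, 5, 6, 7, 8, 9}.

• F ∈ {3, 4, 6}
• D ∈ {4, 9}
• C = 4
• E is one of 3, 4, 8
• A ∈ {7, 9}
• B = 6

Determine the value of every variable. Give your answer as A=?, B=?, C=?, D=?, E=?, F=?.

B has just one choice, so B = 6. Eliminate 6 elsewhere: F.
C's domain is down to {4}, so C = 4. So D, E, F can't be 4.
D has just one choice, so D = 9. Strike 9 from A.
F has just one choice, so F = 3. Strike 3 from E.
A must be 7 (only option left).
E's domain is down to {8}, so E = 8.

A=7, B=6, C=4, D=9, E=8, F=3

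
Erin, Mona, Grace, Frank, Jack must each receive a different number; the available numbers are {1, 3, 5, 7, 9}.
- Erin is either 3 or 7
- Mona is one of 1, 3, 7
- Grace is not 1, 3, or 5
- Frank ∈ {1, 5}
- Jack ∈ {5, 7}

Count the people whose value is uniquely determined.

1

The 5 variables draw from only 5 values {1, 3, 5, 7, 9}, so each is used; only Grace can be 9, hence Grace = 9.
Determined: Grace=9. The other people each still have more than one consistent value. That makes 1.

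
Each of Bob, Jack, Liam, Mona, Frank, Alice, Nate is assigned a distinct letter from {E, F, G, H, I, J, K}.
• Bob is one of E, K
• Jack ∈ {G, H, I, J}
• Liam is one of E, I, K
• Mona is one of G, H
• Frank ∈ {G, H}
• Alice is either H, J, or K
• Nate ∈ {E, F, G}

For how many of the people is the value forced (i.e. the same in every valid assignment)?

The 7 variables draw from only 7 values {E, F, G, H, I, J, K}, so each is used; only Nate can be F, hence Nate = F.
The 2 variables Mona and Frank are confined to {G, H}, which locks those values in; drop them from Jack, Alice.
Determined: Nate=F. The other people each still have more than one consistent value. That makes 1.

1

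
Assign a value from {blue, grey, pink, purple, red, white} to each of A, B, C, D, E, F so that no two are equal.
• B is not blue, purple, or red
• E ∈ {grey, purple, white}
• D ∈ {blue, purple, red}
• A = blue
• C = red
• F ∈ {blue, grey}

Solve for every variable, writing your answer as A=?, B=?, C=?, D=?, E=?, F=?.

A has just one choice, so A = blue. Eliminate blue elsewhere: D, F.
C must be red (only option left). Eliminate red elsewhere: D.
D's domain is down to {purple}, so D = purple. Strike purple from E.
F's domain is down to {grey}, so F = grey. So B, E can't be grey.
That leaves E = white. Eliminate white elsewhere: B.
B's domain is down to {pink}, so B = pink.

A=blue, B=pink, C=red, D=purple, E=white, F=grey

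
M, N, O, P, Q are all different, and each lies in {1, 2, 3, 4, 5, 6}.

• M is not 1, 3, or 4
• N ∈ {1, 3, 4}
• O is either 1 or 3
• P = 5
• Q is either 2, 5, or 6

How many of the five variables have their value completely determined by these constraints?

P must be 5 (only option left). Remove 5 from M, Q.
Determined: P=5. The other variables each still have more than one consistent value. That makes 1.

1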